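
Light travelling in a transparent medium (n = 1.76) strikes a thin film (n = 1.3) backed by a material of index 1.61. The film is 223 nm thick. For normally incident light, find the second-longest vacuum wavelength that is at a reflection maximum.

Top surface (1.76 → 1.3): reflection off a lower-index medium gives no phase shift.
At the lower boundary (n = 1.3 to n = 1.61) the reflected ray undergoes a half-wave phase shift.
The two reflections differ by half a wavelength.
With one net inversion, constructive interference in reflection requires 2 n t = (m + ½) λ.
λ = 2 n t / (m + ½). The second-longest wavelength is m = 1: λ = 2 × 1.3 × 223 / 1.50 = 387 nm.

387 nm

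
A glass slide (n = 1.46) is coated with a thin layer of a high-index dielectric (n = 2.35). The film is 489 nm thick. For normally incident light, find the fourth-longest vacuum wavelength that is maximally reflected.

At the upper boundary (n = 1.0 to n = 2.35) the reflected ray undergoes a half-wave phase shift.
At the lower boundary (n = 2.35 to n = 1.46) the reflected ray undergoes no phase shift.
The two reflections differ by half a wavelength.
For strong reflection here: 2 n t = (m + ½) λ.
λ = 2 n t / (m + ½). The fourth-longest wavelength is m = 3: λ = 2 × 2.35 × 489 / 3.50 = 657 nm.

657 nm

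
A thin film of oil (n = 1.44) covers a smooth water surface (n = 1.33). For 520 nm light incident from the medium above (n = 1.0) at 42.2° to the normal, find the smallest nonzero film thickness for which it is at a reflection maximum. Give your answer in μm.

0.102 μm

Ray reflecting at the top interface goes from n = 1.0 toward n = 1.44: a half-wave phase shift.
At the lower boundary (n = 1.44 to n = 1.33) the reflected ray undergoes no phase shift.
The two reflections differ by half a wavelength.
For maximum reflection here: 2 n t cos θ_r = (m + ½) λ.
Snell's law: 1.0 sin 42.2° = 1.44 sin θ_r → sin θ_r = 0.466, cos θ_r = 0.885.
Minimum at m = 0: t = λ / (4 n cos θ_r) = 520 / (4 × 1.44 × 0.885) = 102 nm.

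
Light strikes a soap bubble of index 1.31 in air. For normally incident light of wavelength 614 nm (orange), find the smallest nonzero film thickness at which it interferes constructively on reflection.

At the upper boundary (n = 1.0 to n = 1.31) the reflected ray undergoes a half-wave phase shift.
Bottom surface (1.31 → 1.0): reflection off a lower-index medium gives no phase shift.
Net: one phase inversion between the two reflected rays.
For bright reflection here: 2 n t = (m + ½) λ.
Minimum at m = 0: t = λ / (4 n) = 614 / (4 × 1.31) = 117 nm.

117 nm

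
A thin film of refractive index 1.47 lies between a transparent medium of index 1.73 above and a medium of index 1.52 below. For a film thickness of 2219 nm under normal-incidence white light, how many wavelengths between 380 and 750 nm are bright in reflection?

At the upper boundary (n = 1.73 to n = 1.47) the reflected ray undergoes no phase shift.
Ray reflecting at the bottom interface goes from n = 1.47 toward n = 1.52: a half-wave phase shift.
Net: one phase inversion between the two reflected rays.
So the condition for constructive reflection is 2 n t = (m + ½) λ.
λ = 2 n t / (m + ½) = 6524 / (m + ½) nm.
m=8: 768 nm (IR); m=9: 687 nm (visible); m=10: 621 nm (visible); m=11: 567 nm (visible); m=12: 522 nm (visible); m=13: 483 nm (visible); m=14: 450 nm (visible); m=15: 421 nm (visible); m=16: 395 nm (visible); m=17: 373 nm (UV).

8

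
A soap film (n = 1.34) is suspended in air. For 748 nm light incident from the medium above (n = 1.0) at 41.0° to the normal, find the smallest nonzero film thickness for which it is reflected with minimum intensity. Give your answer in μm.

0.320 μm

At the upper boundary (n = 1.0 to n = 1.34) the reflected ray undergoes a half-wave phase shift.
At the lower boundary (n = 1.34 to n = 1.0) the reflected ray undergoes no phase shift.
Exactly one π shift → a net half-wave offset.
So the condition for destructive reflection is 2 n t cos θ_r = m λ.
Snell's law: 1.0 sin 41.0° = 1.34 sin θ_r → sin θ_r = 0.490, cos θ_r = 0.872.
Minimum nonzero at m = 1: t = λ / (2 n cos θ_r) = 748 / (2 × 1.34 × 0.872) = 320 nm.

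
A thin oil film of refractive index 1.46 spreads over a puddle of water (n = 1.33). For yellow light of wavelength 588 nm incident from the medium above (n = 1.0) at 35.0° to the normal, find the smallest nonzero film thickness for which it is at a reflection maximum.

109 nm

Top surface (1.0 → 1.46): reflection off a higher-index medium gives a half-wave phase shift.
Ray reflecting at the bottom interface goes from n = 1.46 toward n = 1.33: no phase shift.
Exactly one π shift → a net half-wave offset.
For maximum reflection here: 2 n t cos θ_r = (m + ½) λ.
Snell's law: 1.0 sin 35.0° = 1.46 sin θ_r → sin θ_r = 0.393, cos θ_r = 0.920.
Minimum at m = 0: t = λ / (4 n cos θ_r) = 588 / (4 × 1.46 × 0.920) = 109 nm.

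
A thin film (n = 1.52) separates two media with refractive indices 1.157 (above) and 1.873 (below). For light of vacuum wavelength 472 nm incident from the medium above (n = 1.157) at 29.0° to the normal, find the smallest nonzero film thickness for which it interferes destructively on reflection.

Top surface (1.157 → 1.52): reflection off a higher-index medium gives a half-wave phase shift.
Bottom surface (1.52 → 1.873): reflection off a higher-index medium gives a half-wave phase shift.
Net: no relative phase inversion (both shifts match).
For weak reflection here: 2 n t cos θ_r = (m + ½) λ.
Snell's law: 1.157 sin 29.0° = 1.52 sin θ_r → sin θ_r = 0.369, cos θ_r = 0.929.
Minimum at m = 0: t = λ / (4 n cos θ_r) = 472 / (4 × 1.52 × 0.929) = 83.5 nm.

83.5 nm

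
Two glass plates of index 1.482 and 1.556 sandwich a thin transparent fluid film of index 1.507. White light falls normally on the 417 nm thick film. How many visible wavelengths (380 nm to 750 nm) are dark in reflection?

Ray reflecting at the top interface goes from n = 1.482 toward n = 1.507: a half-wave phase shift.
Ray reflecting at the bottom interface goes from n = 1.507 toward n = 1.556: a half-wave phase shift.
Zero or two π shifts → no net half-wave offset.
For minimum reflection here: 2 n t = (m + ½) λ.
λ = 2 n t / (m + ½) = 1257 / (m + ½) nm.
m=1: 838 nm (IR); m=2: 503 nm (visible); m=3: 359 nm (UV).

1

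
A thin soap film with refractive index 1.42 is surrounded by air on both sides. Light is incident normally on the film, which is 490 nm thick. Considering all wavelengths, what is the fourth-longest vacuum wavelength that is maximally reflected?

At the upper boundary (n = 1.0 to n = 1.42) the reflected ray undergoes a half-wave phase shift.
Ray reflecting at the bottom interface goes from n = 1.42 toward n = 1.0: no phase shift.
Exactly one π shift → a net half-wave offset.
So the condition for constructive reflection is 2 n t = (m + ½) λ.
λ = 2 n t / (m + ½). The fourth-longest wavelength is m = 3: λ = 2 × 1.42 × 490 / 3.50 = 398 nm.

398 nm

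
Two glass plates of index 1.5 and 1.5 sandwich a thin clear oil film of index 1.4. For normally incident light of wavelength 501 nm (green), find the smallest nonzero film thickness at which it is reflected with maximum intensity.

89.5 nm

Top surface (1.5 → 1.4): reflection off a lower-index medium gives no phase shift.
Bottom surface (1.4 → 1.5): reflection off a higher-index medium gives a half-wave phase shift.
Exactly one π shift → a net half-wave offset.
For maximum reflection here: 2 n t = (m + ½) λ.
Minimum at m = 0: t = λ / (4 n) = 501 / (4 × 1.4) = 89.5 nm.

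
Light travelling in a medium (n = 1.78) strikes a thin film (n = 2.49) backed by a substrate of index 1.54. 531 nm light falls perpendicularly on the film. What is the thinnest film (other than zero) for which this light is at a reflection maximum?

53.3 nm

At the upper boundary (n = 1.78 to n = 2.49) the reflected ray undergoes a half-wave phase shift.
Bottom surface (2.49 → 1.54): reflection off a lower-index medium gives no phase shift.
Exactly one π shift → a net half-wave offset.
With one net inversion, constructive interference in reflection requires 2 n t = (m + ½) λ.
Minimum at m = 0: t = λ / (4 n) = 531 / (4 × 2.49) = 53.3 nm.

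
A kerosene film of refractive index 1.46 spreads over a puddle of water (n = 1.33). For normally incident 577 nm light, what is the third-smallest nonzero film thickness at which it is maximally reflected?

At the upper boundary (n = 1.0 to n = 1.46) the reflected ray undergoes a half-wave phase shift.
Ray reflecting at the bottom interface goes from n = 1.46 toward n = 1.33: no phase shift.
Exactly one π shift → a net half-wave offset.
For maximum reflection here: 2 n t = (m + ½) λ.
The third-smallest nonzero thickness corresponds to m = 2: t = (m + ½) λ / (2 n) = 2.50 × 577 / (2 × 1.46) = 494 nm.

494 nm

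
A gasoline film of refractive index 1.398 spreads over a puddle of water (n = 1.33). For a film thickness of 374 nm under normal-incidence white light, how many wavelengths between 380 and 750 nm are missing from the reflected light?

1

Top surface (1.0 → 1.398): reflection off a higher-index medium gives a half-wave phase shift.
Bottom surface (1.398 → 1.33): reflection off a lower-index medium gives no phase shift.
Net: one phase inversion between the two reflected rays.
So the condition for destructive reflection is 2 n t = m λ.
λ = 2 n t / m = 1046 / m nm.
m=1: 1046 nm (IR); m=2: 523 nm (visible); m=3: 349 nm (UV).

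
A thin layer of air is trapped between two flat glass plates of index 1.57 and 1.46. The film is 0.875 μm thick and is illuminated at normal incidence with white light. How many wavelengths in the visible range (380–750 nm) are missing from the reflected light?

Top surface (1.57 → 1.0): reflection off a lower-index medium gives no phase shift.
Bottom surface (1.0 → 1.46): reflection off a higher-index medium gives a half-wave phase shift.
The two reflections differ by half a wavelength.
With one net inversion, destructive interference in reflection requires 2 n t = m λ.
λ = 2 n t / m = 1750 / m nm.
m=2: 875 nm (IR); m=3: 583 nm (visible); m=4: 438 nm (visible); m=5: 350 nm (UV).

2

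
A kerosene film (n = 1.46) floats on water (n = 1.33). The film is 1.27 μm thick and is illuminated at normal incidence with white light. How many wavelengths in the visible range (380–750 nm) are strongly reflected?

5

Top surface (1.0 → 1.46): reflection off a higher-index medium gives a half-wave phase shift.
Ray reflecting at the bottom interface goes from n = 1.46 toward n = 1.33: no phase shift.
Exactly one π shift → a net half-wave offset.
For strong reflection here: 2 n t = (m + ½) λ.
λ = 2 n t / (m + ½) = 3708 / (m + ½) nm.
m=4: 824 nm (IR); m=5: 674 nm (visible); m=6: 571 nm (visible); m=7: 494 nm (visible); m=8: 436 nm (visible); m=9: 390 nm (visible); m=10: 353 nm (UV).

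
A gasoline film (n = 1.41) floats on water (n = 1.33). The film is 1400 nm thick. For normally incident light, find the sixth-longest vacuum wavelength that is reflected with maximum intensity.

718 nm

Ray reflecting at the top interface goes from n = 1.0 toward n = 1.41: a half-wave phase shift.
Ray reflecting at the bottom interface goes from n = 1.41 toward n = 1.33: no phase shift.
Exactly one π shift → a net half-wave offset.
So the condition for constructive reflection is 2 n t = (m + ½) λ.
λ = 2 n t / (m + ½). The sixth-longest wavelength is m = 5: λ = 2 × 1.41 × 1400 / 5.50 = 718 nm.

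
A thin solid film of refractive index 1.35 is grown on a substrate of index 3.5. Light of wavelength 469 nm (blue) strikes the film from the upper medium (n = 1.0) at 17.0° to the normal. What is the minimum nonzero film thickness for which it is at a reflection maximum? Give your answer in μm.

0.178 μm

Top surface (1.0 → 1.35): reflection off a higher-index medium gives a half-wave phase shift.
Ray reflecting at the bottom interface goes from n = 1.35 toward n = 3.5: a half-wave phase shift.
The two reflections carry the same phase change, so no net offset.
For bright reflection here: 2 n t cos θ_r = m λ.
Snell's law: 1.0 sin 17.0° = 1.35 sin θ_r → sin θ_r = 0.217, cos θ_r = 0.976.
Minimum nonzero at m = 1: t = λ / (2 n cos θ_r) = 469 / (2 × 1.35 × 0.976) = 178 nm.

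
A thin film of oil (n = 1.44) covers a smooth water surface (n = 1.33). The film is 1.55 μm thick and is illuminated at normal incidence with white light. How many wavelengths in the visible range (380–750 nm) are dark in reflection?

Top surface (1.0 → 1.44): reflection off a higher-index medium gives a half-wave phase shift.
Ray reflecting at the bottom interface goes from n = 1.44 toward n = 1.33: no phase shift.
Exactly one π shift → a net half-wave offset.
For dark reflection here: 2 n t = m λ.
λ = 2 n t / m = 4464 / m nm.
m=5: 893 nm (IR); m=6: 744 nm (visible); m=7: 638 nm (visible); m=8: 558 nm (visible); m=9: 496 nm (visible); m=10: 446 nm (visible); m=11: 406 nm (visible); m=12: 372 nm (UV).

6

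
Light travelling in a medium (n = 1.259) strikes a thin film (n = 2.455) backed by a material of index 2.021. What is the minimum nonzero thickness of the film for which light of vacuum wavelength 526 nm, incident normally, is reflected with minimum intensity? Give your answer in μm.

0.107 μm

At the upper boundary (n = 1.259 to n = 2.455) the reflected ray undergoes a half-wave phase shift.
At the lower boundary (n = 2.455 to n = 2.021) the reflected ray undergoes no phase shift.
The two reflections differ by half a wavelength.
So the condition for destructive reflection is 2 n t = m λ.
Minimum nonzero at m = 1: t = λ / (2 n) = 526 / (2 × 2.455) = 107 nm.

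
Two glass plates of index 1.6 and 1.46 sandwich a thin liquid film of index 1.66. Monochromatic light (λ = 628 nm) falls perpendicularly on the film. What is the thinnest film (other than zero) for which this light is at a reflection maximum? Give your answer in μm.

Ray reflecting at the top interface goes from n = 1.6 toward n = 1.66: a half-wave phase shift.
At the lower boundary (n = 1.66 to n = 1.46) the reflected ray undergoes no phase shift.
Exactly one π shift → a net half-wave offset.
For bright reflection here: 2 n t = (m + ½) λ.
Minimum at m = 0: t = λ / (4 n) = 628 / (4 × 1.66) = 94.6 nm.

0.0946 μm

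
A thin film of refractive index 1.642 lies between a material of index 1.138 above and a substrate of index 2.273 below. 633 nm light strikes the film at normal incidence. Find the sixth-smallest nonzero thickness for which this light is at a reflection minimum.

1060 nm

At the upper boundary (n = 1.138 to n = 1.642) the reflected ray undergoes a half-wave phase shift.
At the lower boundary (n = 1.642 to n = 2.273) the reflected ray undergoes a half-wave phase shift.
Net: no relative phase inversion (both shifts match).
So the condition for destructive reflection is 2 n t = (m + ½) λ.
The sixth-smallest nonzero thickness corresponds to m = 5: t = (m + ½) λ / (2 n) = 5.50 × 633 / (2 × 1.642) = 1060 nm.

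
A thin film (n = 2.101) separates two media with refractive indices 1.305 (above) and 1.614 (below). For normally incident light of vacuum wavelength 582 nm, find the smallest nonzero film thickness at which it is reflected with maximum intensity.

At the upper boundary (n = 1.305 to n = 2.101) the reflected ray undergoes a half-wave phase shift.
At the lower boundary (n = 2.101 to n = 1.614) the reflected ray undergoes no phase shift.
Net: one phase inversion between the two reflected rays.
So the condition for constructive reflection is 2 n t = (m + ½) λ.
Minimum at m = 0: t = λ / (4 n) = 582 / (4 × 2.101) = 69.3 nm.

69.3 nm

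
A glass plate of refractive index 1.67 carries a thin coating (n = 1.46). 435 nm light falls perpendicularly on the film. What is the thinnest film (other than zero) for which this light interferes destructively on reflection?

Ray reflecting at the top interface goes from n = 1.0 toward n = 1.46: a half-wave phase shift.
Ray reflecting at the bottom interface goes from n = 1.46 toward n = 1.67: a half-wave phase shift.
The two reflections carry the same phase change, so no net offset.
For minimum reflection here: 2 n t = (m + ½) λ.
Minimum at m = 0: t = λ / (4 n) = 435 / (4 × 1.46) = 74.5 nm.

74.5 nm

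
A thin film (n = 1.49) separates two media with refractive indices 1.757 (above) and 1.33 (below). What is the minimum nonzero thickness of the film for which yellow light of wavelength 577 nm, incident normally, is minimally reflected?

Top surface (1.757 → 1.49): reflection off a lower-index medium gives no phase shift.
At the lower boundary (n = 1.49 to n = 1.33) the reflected ray undergoes no phase shift.
The two reflections carry the same phase change, so no net offset.
For weak reflection here: 2 n t = (m + ½) λ.
Minimum at m = 0: t = λ / (4 n) = 577 / (4 × 1.49) = 96.8 nm.

96.8 nm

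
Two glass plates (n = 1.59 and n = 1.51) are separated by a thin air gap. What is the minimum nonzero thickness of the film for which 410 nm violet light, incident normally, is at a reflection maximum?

103 nm

Top surface (1.59 → 1.0): reflection off a lower-index medium gives no phase shift.
At the lower boundary (n = 1.0 to n = 1.51) the reflected ray undergoes a half-wave phase shift.
Net: one phase inversion between the two reflected rays.
So the condition for constructive reflection is 2 n t = (m + ½) λ.
Minimum at m = 0: t = λ / (4 n) = 410 / (4 × 1.0) = 103 nm.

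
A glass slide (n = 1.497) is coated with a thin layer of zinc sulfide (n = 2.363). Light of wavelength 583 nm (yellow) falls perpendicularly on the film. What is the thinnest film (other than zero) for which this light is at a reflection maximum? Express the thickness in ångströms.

617 Å

Ray reflecting at the top interface goes from n = 1.0 toward n = 2.363: a half-wave phase shift.
At the lower boundary (n = 2.363 to n = 1.497) the reflected ray undergoes no phase shift.
The two reflections differ by half a wavelength.
With one net inversion, constructive interference in reflection requires 2 n t = (m + ½) λ.
Minimum at m = 0: t = λ / (4 n) = 583 / (4 × 2.363) = 61.7 nm.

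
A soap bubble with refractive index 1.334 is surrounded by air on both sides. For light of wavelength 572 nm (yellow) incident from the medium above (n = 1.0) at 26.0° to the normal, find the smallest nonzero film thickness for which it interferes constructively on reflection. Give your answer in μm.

0.113 μm

At the upper boundary (n = 1.0 to n = 1.334) the reflected ray undergoes a half-wave phase shift.
Bottom surface (1.334 → 1.0): reflection off a lower-index medium gives no phase shift.
Exactly one π shift → a net half-wave offset.
For strong reflection here: 2 n t cos θ_r = (m + ½) λ.
Snell's law: 1.0 sin 26.0° = 1.334 sin θ_r → sin θ_r = 0.329, cos θ_r = 0.944.
Minimum at m = 0: t = λ / (4 n cos θ_r) = 572 / (4 × 1.334 × 0.944) = 113 nm.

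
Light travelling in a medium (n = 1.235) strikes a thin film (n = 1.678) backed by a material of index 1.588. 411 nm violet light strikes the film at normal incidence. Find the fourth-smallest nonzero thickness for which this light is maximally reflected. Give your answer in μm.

0.429 μm

At the upper boundary (n = 1.235 to n = 1.678) the reflected ray undergoes a half-wave phase shift.
Ray reflecting at the bottom interface goes from n = 1.678 toward n = 1.588: no phase shift.
Exactly one π shift → a net half-wave offset.
For maximum reflection here: 2 n t = (m + ½) λ.
The fourth-smallest nonzero thickness corresponds to m = 3: t = (m + ½) λ / (2 n) = 3.50 × 411 / (2 × 1.678) = 429 nm.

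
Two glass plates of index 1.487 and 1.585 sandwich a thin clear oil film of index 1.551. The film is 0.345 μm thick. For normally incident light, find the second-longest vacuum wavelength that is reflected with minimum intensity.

713 nm

Ray reflecting at the top interface goes from n = 1.487 toward n = 1.551: a half-wave phase shift.
At the lower boundary (n = 1.551 to n = 1.585) the reflected ray undergoes a half-wave phase shift.
The two reflections carry the same phase change, so no net offset.
For minimum reflection here: 2 n t = (m + ½) λ.
λ = 2 n t / (m + ½). The second-longest wavelength is m = 1: λ = 2 × 1.551 × 345 / 1.50 = 713 nm.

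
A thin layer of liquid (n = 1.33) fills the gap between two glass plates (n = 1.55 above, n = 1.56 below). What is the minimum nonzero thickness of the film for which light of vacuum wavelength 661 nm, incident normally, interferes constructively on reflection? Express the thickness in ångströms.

1242 Å

At the upper boundary (n = 1.55 to n = 1.33) the reflected ray undergoes no phase shift.
Bottom surface (1.33 → 1.56): reflection off a higher-index medium gives a half-wave phase shift.
Net: one phase inversion between the two reflected rays.
So the condition for constructive reflection is 2 n t = (m + ½) λ.
Minimum at m = 0: t = λ / (4 n) = 661 / (4 × 1.33) = 124 nm.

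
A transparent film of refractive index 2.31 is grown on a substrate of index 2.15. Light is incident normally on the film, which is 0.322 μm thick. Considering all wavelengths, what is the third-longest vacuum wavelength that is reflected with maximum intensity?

At the upper boundary (n = 1.0 to n = 2.31) the reflected ray undergoes a half-wave phase shift.
At the lower boundary (n = 2.31 to n = 2.15) the reflected ray undergoes no phase shift.
Net: one phase inversion between the two reflected rays.
With one net inversion, constructive interference in reflection requires 2 n t = (m + ½) λ.
λ = 2 n t / (m + ½). The third-longest wavelength is m = 2: λ = 2 × 2.31 × 322 / 2.50 = 595 nm.

595 nm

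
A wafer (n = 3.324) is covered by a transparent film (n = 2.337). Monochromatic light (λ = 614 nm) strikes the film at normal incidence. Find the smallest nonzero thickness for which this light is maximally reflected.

131 nm

Ray reflecting at the top interface goes from n = 1.0 toward n = 2.337: a half-wave phase shift.
At the lower boundary (n = 2.337 to n = 3.324) the reflected ray undergoes a half-wave phase shift.
Zero or two π shifts → no net half-wave offset.
With no net inversion, constructive interference in reflection requires 2 n t = m λ.
The smallest nonzero thickness corresponds to m = 1: t = m λ / (2 n) = 1.00 × 614 / (2 × 2.337) = 131 nm.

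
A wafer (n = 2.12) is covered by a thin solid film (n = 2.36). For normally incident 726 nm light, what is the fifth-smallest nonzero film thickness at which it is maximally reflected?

692 nm

Top surface (1.0 → 2.36): reflection off a higher-index medium gives a half-wave phase shift.
Ray reflecting at the bottom interface goes from n = 2.36 toward n = 2.12: no phase shift.
Exactly one π shift → a net half-wave offset.
With one net inversion, constructive interference in reflection requires 2 n t = (m + ½) λ.
The fifth-smallest nonzero thickness corresponds to m = 4: t = (m + ½) λ / (2 n) = 4.50 × 726 / (2 × 2.36) = 692 nm.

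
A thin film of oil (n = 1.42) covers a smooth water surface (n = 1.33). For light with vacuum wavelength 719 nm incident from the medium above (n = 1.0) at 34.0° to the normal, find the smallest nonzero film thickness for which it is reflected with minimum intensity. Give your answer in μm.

0.275 μm

At the upper boundary (n = 1.0 to n = 1.42) the reflected ray undergoes a half-wave phase shift.
Bottom surface (1.42 → 1.33): reflection off a lower-index medium gives no phase shift.
Exactly one π shift → a net half-wave offset.
For minimum reflection here: 2 n t cos θ_r = m λ.
Snell's law: 1.0 sin 34.0° = 1.42 sin θ_r → sin θ_r = 0.394, cos θ_r = 0.919.
Minimum nonzero at m = 1: t = λ / (2 n cos θ_r) = 719 / (2 × 1.42 × 0.919) = 275 nm.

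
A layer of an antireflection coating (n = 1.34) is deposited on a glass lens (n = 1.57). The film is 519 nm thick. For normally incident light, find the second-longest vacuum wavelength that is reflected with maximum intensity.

695 nm

Top surface (1.0 → 1.34): reflection off a higher-index medium gives a half-wave phase shift.
Ray reflecting at the bottom interface goes from n = 1.34 toward n = 1.57: a half-wave phase shift.
Zero or two π shifts → no net half-wave offset.
So the condition for constructive reflection is 2 n t = m λ.
λ = 2 n t / m. The second-longest wavelength is m = 2: λ = 2 × 1.34 × 519 / 2.00 = 695 nm.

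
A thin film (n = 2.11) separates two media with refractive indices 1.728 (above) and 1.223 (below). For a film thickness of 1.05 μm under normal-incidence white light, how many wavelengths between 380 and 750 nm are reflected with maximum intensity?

6

At the upper boundary (n = 1.728 to n = 2.11) the reflected ray undergoes a half-wave phase shift.
Bottom surface (2.11 → 1.223): reflection off a lower-index medium gives no phase shift.
Exactly one π shift → a net half-wave offset.
With one net inversion, constructive interference in reflection requires 2 n t = (m + ½) λ.
λ = 2 n t / (m + ½) = 4431 / (m + ½) nm.
m=5: 806 nm (IR); m=6: 682 nm (visible); m=7: 591 nm (visible); m=8: 521 nm (visible); m=9: 466 nm (visible); m=10: 422 nm (visible); m=11: 385 nm (visible); m=12: 354 nm (UV).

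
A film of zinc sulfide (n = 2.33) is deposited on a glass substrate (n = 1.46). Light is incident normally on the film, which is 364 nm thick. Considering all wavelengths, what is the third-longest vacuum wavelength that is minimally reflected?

565 nm

Ray reflecting at the top interface goes from n = 1.0 toward n = 2.33: a half-wave phase shift.
Bottom surface (2.33 → 1.46): reflection off a lower-index medium gives no phase shift.
Net: one phase inversion between the two reflected rays.
With one net inversion, destructive interference in reflection requires 2 n t = m λ.
λ = 2 n t / m. The third-longest wavelength is m = 3: λ = 2 × 2.33 × 364 / 3.00 = 565 nm.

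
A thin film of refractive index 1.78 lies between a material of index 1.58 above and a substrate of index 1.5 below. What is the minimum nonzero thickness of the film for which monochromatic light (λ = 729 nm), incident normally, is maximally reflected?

102 nm

At the upper boundary (n = 1.58 to n = 1.78) the reflected ray undergoes a half-wave phase shift.
Ray reflecting at the bottom interface goes from n = 1.78 toward n = 1.5: no phase shift.
Net: one phase inversion between the two reflected rays.
So the condition for constructive reflection is 2 n t = (m + ½) λ.
Minimum at m = 0: t = λ / (4 n) = 729 / (4 × 1.78) = 102 nm.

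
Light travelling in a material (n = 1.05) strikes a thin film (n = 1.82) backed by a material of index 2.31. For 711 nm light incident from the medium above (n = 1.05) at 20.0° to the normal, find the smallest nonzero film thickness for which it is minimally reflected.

99.6 nm

Ray reflecting at the top interface goes from n = 1.05 toward n = 1.82: a half-wave phase shift.
Bottom surface (1.82 → 2.31): reflection off a higher-index medium gives a half-wave phase shift.
Zero or two π shifts → no net half-wave offset.
With no net inversion, destructive interference in reflection requires 2 n t cos θ_r = (m + ½) λ.
Snell's law: 1.05 sin 20.0° = 1.82 sin θ_r → sin θ_r = 0.197, cos θ_r = 0.980.
Minimum at m = 0: t = λ / (4 n cos θ_r) = 711 / (4 × 1.82 × 0.980) = 99.6 nm.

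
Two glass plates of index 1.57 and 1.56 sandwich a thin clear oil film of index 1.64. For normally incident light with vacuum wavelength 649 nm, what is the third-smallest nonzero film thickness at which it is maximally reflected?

At the upper boundary (n = 1.57 to n = 1.64) the reflected ray undergoes a half-wave phase shift.
Ray reflecting at the bottom interface goes from n = 1.64 toward n = 1.56: no phase shift.
The two reflections differ by half a wavelength.
For strong reflection here: 2 n t = (m + ½) λ.
The third-smallest nonzero thickness corresponds to m = 2: t = (m + ½) λ / (2 n) = 2.50 × 649 / (2 × 1.64) = 495 nm.

495 nm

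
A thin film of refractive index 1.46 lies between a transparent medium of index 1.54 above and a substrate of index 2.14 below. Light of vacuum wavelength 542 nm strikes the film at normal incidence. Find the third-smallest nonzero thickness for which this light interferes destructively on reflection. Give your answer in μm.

0.557 μm

Ray reflecting at the top interface goes from n = 1.54 toward n = 1.46: no phase shift.
Bottom surface (1.46 → 2.14): reflection off a higher-index medium gives a half-wave phase shift.
Net: one phase inversion between the two reflected rays.
For minimum reflection here: 2 n t = m λ.
The third-smallest nonzero thickness corresponds to m = 3: t = m λ / (2 n) = 3.00 × 542 / (2 × 1.46) = 557 nm.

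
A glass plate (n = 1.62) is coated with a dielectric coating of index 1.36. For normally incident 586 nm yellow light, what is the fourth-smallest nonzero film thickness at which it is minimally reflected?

At the upper boundary (n = 1.0 to n = 1.36) the reflected ray undergoes a half-wave phase shift.
At the lower boundary (n = 1.36 to n = 1.62) the reflected ray undergoes a half-wave phase shift.
The two reflections carry the same phase change, so no net offset.
With no net inversion, destructive interference in reflection requires 2 n t = (m + ½) λ.
The fourth-smallest nonzero thickness corresponds to m = 3: t = (m + ½) λ / (2 n) = 3.50 × 586 / (2 × 1.36) = 754 nm.

754 nm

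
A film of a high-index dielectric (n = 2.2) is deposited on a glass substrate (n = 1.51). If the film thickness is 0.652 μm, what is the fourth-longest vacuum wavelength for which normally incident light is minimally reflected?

717 nm

At the upper boundary (n = 1.0 to n = 2.2) the reflected ray undergoes a half-wave phase shift.
Bottom surface (2.2 → 1.51): reflection off a lower-index medium gives no phase shift.
Exactly one π shift → a net half-wave offset.
So the condition for destructive reflection is 2 n t = m λ.
λ = 2 n t / m. The fourth-longest wavelength is m = 4: λ = 2 × 2.2 × 652 / 4.00 = 717 nm.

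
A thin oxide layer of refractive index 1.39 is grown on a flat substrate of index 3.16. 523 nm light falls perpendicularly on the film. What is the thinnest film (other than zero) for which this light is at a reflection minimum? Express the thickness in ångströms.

At the upper boundary (n = 1.0 to n = 1.39) the reflected ray undergoes a half-wave phase shift.
Bottom surface (1.39 → 3.16): reflection off a higher-index medium gives a half-wave phase shift.
The two reflections carry the same phase change, so no net offset.
With no net inversion, destructive interference in reflection requires 2 n t = (m + ½) λ.
Minimum at m = 0: t = λ / (4 n) = 523 / (4 × 1.39) = 94.1 nm.

941 Å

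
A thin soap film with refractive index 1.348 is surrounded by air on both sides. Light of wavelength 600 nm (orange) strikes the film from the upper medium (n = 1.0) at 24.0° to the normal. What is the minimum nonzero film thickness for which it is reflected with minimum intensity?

Ray reflecting at the top interface goes from n = 1.0 toward n = 1.348: a half-wave phase shift.
Ray reflecting at the bottom interface goes from n = 1.348 toward n = 1.0: no phase shift.
The two reflections differ by half a wavelength.
With one net inversion, destructive interference in reflection requires 2 n t cos θ_r = m λ.
Snell's law: 1.0 sin 24.0° = 1.348 sin θ_r → sin θ_r = 0.302, cos θ_r = 0.953.
Minimum nonzero at m = 1: t = λ / (2 n cos θ_r) = 600 / (2 × 1.348 × 0.953) = 233 nm.

233 nm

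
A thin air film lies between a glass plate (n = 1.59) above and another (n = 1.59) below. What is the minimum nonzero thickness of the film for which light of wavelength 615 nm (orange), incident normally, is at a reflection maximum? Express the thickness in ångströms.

1538 Å

At the upper boundary (n = 1.59 to n = 1.0) the reflected ray undergoes no phase shift.
At the lower boundary (n = 1.0 to n = 1.59) the reflected ray undergoes a half-wave phase shift.
The two reflections differ by half a wavelength.
For maximum reflection here: 2 n t = (m + ½) λ.
Minimum at m = 0: t = λ / (4 n) = 615 / (4 × 1.0) = 154 nm.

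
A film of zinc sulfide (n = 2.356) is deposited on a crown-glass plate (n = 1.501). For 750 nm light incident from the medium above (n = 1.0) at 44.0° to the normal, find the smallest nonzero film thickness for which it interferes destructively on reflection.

167 nm

Ray reflecting at the top interface goes from n = 1.0 toward n = 2.356: a half-wave phase shift.
Ray reflecting at the bottom interface goes from n = 2.356 toward n = 1.501: no phase shift.
Exactly one π shift → a net half-wave offset.
So the condition for destructive reflection is 2 n t cos θ_r = m λ.
Snell's law: 1.0 sin 44.0° = 2.356 sin θ_r → sin θ_r = 0.295, cos θ_r = 0.956.
Minimum nonzero at m = 1: t = λ / (2 n cos θ_r) = 750 / (2 × 2.356 × 0.956) = 167 nm.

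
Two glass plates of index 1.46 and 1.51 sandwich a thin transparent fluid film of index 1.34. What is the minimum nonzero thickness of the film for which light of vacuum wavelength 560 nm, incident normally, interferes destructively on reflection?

209 nm

At the upper boundary (n = 1.46 to n = 1.34) the reflected ray undergoes no phase shift.
Ray reflecting at the bottom interface goes from n = 1.34 toward n = 1.51: a half-wave phase shift.
Exactly one π shift → a net half-wave offset.
For minimum reflection here: 2 n t = m λ.
Minimum nonzero at m = 1: t = λ / (2 n) = 560 / (2 × 1.34) = 209 nm.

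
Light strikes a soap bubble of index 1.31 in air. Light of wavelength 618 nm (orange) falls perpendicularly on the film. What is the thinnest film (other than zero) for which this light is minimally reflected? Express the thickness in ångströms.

Top surface (1.0 → 1.31): reflection off a higher-index medium gives a half-wave phase shift.
Ray reflecting at the bottom interface goes from n = 1.31 toward n = 1.0: no phase shift.
The two reflections differ by half a wavelength.
With one net inversion, destructive interference in reflection requires 2 n t = m λ.
Minimum nonzero at m = 1: t = λ / (2 n) = 618 / (2 × 1.31) = 236 nm.

2359 Å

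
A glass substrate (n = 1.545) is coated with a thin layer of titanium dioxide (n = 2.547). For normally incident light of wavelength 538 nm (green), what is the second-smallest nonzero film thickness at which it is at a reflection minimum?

At the upper boundary (n = 1.0 to n = 2.547) the reflected ray undergoes a half-wave phase shift.
Ray reflecting at the bottom interface goes from n = 2.547 toward n = 1.545: no phase shift.
Exactly one π shift → a net half-wave offset.
So the condition for destructive reflection is 2 n t = m λ.
The second-smallest nonzero thickness corresponds to m = 2: t = m λ / (2 n) = 2.00 × 538 / (2 × 2.547) = 211 nm.

211 nm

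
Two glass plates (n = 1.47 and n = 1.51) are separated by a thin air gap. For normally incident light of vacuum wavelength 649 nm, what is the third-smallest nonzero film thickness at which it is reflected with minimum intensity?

974 nm

Top surface (1.47 → 1.0): reflection off a lower-index medium gives no phase shift.
At the lower boundary (n = 1.0 to n = 1.51) the reflected ray undergoes a half-wave phase shift.
Net: one phase inversion between the two reflected rays.
So the condition for destructive reflection is 2 n t = m λ.
The third-smallest nonzero thickness corresponds to m = 3: t = m λ / (2 n) = 3.00 × 649 / (2 × 1.0) = 974 nm.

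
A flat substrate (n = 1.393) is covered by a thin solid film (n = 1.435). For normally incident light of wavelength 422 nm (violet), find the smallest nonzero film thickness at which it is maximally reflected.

At the upper boundary (n = 1.0 to n = 1.435) the reflected ray undergoes a half-wave phase shift.
At the lower boundary (n = 1.435 to n = 1.393) the reflected ray undergoes no phase shift.
The two reflections differ by half a wavelength.
So the condition for constructive reflection is 2 n t = (m + ½) λ.
Minimum at m = 0: t = λ / (4 n) = 422 / (4 × 1.435) = 73.5 nm.

73.5 nm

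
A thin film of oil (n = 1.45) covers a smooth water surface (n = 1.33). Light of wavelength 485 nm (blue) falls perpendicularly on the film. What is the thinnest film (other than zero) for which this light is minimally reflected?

167 nm

Ray reflecting at the top interface goes from n = 1.0 toward n = 1.45: a half-wave phase shift.
Bottom surface (1.45 → 1.33): reflection off a lower-index medium gives no phase shift.
Net: one phase inversion between the two reflected rays.
For dark reflection here: 2 n t = m λ.
Minimum nonzero at m = 1: t = λ / (2 n) = 485 / (2 × 1.45) = 167 nm.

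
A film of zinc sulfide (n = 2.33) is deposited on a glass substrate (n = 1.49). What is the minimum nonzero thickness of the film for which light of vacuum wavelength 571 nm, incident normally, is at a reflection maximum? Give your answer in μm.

At the upper boundary (n = 1.0 to n = 2.33) the reflected ray undergoes a half-wave phase shift.
Ray reflecting at the bottom interface goes from n = 2.33 toward n = 1.49: no phase shift.
The two reflections differ by half a wavelength.
So the condition for constructive reflection is 2 n t = (m + ½) λ.
Minimum at m = 0: t = λ / (4 n) = 571 / (4 × 2.33) = 61.3 nm.

0.0613 μm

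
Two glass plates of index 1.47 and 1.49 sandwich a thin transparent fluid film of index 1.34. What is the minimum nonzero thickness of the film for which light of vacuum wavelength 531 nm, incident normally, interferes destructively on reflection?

Top surface (1.47 → 1.34): reflection off a lower-index medium gives no phase shift.
Ray reflecting at the bottom interface goes from n = 1.34 toward n = 1.49: a half-wave phase shift.
The two reflections differ by half a wavelength.
So the condition for destructive reflection is 2 n t = m λ.
Minimum nonzero at m = 1: t = λ / (2 n) = 531 / (2 × 1.34) = 198 nm.

198 nm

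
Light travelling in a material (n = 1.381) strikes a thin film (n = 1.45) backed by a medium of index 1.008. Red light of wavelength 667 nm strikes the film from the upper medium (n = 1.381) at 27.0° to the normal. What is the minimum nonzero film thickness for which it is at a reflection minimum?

Top surface (1.381 → 1.45): reflection off a higher-index medium gives a half-wave phase shift.
Ray reflecting at the bottom interface goes from n = 1.45 toward n = 1.008: no phase shift.
The two reflections differ by half a wavelength.
For weak reflection here: 2 n t cos θ_r = m λ.
Snell's law: 1.381 sin 27.0° = 1.45 sin θ_r → sin θ_r = 0.432, cos θ_r = 0.902.
Minimum nonzero at m = 1: t = λ / (2 n cos θ_r) = 667 / (2 × 1.45 × 0.902) = 255 nm.

255 nm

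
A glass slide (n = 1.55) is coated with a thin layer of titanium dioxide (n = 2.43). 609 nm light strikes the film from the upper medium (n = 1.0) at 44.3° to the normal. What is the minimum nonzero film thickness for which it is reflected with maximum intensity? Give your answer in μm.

0.0654 μm

Top surface (1.0 → 2.43): reflection off a higher-index medium gives a half-wave phase shift.
Bottom surface (2.43 → 1.55): reflection off a lower-index medium gives no phase shift.
Net: one phase inversion between the two reflected rays.
With one net inversion, constructive interference in reflection requires 2 n t cos θ_r = (m + ½) λ.
Snell's law: 1.0 sin 44.3° = 2.43 sin θ_r → sin θ_r = 0.287, cos θ_r = 0.958.
Minimum at m = 0: t = λ / (4 n cos θ_r) = 609 / (4 × 2.43 × 0.958) = 65.4 nm.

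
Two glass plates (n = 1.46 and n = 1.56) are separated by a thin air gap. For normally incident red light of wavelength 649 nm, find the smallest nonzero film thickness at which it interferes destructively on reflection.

At the upper boundary (n = 1.46 to n = 1.0) the reflected ray undergoes no phase shift.
Ray reflecting at the bottom interface goes from n = 1.0 toward n = 1.56: a half-wave phase shift.
Exactly one π shift → a net half-wave offset.
For weak reflection here: 2 n t = m λ.
Minimum nonzero at m = 1: t = λ / (2 n) = 649 / (2 × 1.0) = 325 nm.

325 nm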